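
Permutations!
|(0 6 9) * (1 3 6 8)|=|(0 8 1 3 6 9)|=6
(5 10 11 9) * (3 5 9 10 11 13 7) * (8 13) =(3 5 11 10 8 13 7) =[0, 1, 2, 5, 4, 11, 6, 3, 13, 9, 8, 10, 12, 7]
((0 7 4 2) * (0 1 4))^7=(0 7)(1 4 2)=[7, 4, 1, 3, 2, 5, 6, 0]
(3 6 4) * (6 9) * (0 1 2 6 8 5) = (0 1 2 6 4 3 9 8 5) = [1, 2, 6, 9, 3, 0, 4, 7, 5, 8]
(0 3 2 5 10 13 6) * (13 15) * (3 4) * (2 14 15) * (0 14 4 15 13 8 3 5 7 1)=(0 15 8 3 4 5 10 2 7 1)(6 14 13)=[15, 0, 7, 4, 5, 10, 14, 1, 3, 9, 2, 11, 12, 6, 13, 8]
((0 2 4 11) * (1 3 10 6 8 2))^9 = (11) = [0, 1, 2, 3, 4, 5, 6, 7, 8, 9, 10, 11]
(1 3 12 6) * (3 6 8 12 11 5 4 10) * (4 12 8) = [0, 6, 2, 11, 10, 12, 1, 7, 8, 9, 3, 5, 4] = (1 6)(3 11 5 12 4 10)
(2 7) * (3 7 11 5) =[0, 1, 11, 7, 4, 3, 6, 2, 8, 9, 10, 5] =(2 11 5 3 7)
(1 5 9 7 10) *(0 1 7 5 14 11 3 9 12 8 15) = (0 1 14 11 3 9 5 12 8 15)(7 10) = [1, 14, 2, 9, 4, 12, 6, 10, 15, 5, 7, 3, 8, 13, 11, 0]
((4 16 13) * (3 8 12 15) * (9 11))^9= (16)(3 8 12 15)(9 11)= [0, 1, 2, 8, 4, 5, 6, 7, 12, 11, 10, 9, 15, 13, 14, 3, 16]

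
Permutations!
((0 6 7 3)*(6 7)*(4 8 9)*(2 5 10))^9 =(10) =[0, 1, 2, 3, 4, 5, 6, 7, 8, 9, 10]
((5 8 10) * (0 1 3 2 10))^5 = (0 5 2 1 8 10 3) = [5, 8, 1, 0, 4, 2, 6, 7, 10, 9, 3]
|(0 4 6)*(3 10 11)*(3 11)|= |(11)(0 4 6)(3 10)|= 6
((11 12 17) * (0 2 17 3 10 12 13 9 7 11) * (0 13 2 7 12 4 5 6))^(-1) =(0 6 5 4 10 3 12 9 13 17 2 11 7) =[6, 1, 11, 12, 10, 4, 5, 0, 8, 13, 3, 7, 9, 17, 14, 15, 16, 2]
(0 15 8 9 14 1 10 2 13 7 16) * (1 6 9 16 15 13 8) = (0 13 7 15 1 10 2 8 16)(6 9 14) = [13, 10, 8, 3, 4, 5, 9, 15, 16, 14, 2, 11, 12, 7, 6, 1, 0]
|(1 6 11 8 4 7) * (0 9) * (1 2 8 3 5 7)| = 18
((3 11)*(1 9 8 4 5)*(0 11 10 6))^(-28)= (0 3 6 11 10)(1 8 5 9 4)= [3, 8, 2, 6, 1, 9, 11, 7, 5, 4, 0, 10]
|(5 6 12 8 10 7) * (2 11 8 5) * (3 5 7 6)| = 14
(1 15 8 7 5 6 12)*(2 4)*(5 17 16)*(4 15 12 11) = [0, 12, 15, 3, 2, 6, 11, 17, 7, 9, 10, 4, 1, 13, 14, 8, 5, 16] = (1 12)(2 15 8 7 17 16 5 6 11 4)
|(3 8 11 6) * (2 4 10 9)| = |(2 4 10 9)(3 8 11 6)| = 4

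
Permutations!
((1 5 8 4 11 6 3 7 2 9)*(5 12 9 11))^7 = (1 12 9)(2 6 7 11 3)(4 5 8) = [0, 12, 6, 2, 5, 8, 7, 11, 4, 1, 10, 3, 9]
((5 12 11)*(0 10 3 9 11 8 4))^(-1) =(0 4 8 12 5 11 9 3 10) =[4, 1, 2, 10, 8, 11, 6, 7, 12, 3, 0, 9, 5]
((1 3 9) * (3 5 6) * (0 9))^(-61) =[3, 9, 2, 6, 4, 1, 5, 7, 8, 0] =(0 3 6 5 1 9)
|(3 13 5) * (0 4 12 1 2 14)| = 6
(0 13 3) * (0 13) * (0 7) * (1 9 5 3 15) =(0 7)(1 9 5 3 13 15) =[7, 9, 2, 13, 4, 3, 6, 0, 8, 5, 10, 11, 12, 15, 14, 1]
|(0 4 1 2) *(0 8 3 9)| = |(0 4 1 2 8 3 9)| = 7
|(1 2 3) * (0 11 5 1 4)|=|(0 11 5 1 2 3 4)|=7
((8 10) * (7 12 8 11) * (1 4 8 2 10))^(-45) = (12) = [0, 1, 2, 3, 4, 5, 6, 7, 8, 9, 10, 11, 12]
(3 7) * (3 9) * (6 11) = [0, 1, 2, 7, 4, 5, 11, 9, 8, 3, 10, 6] = (3 7 9)(6 11)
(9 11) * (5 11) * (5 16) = (5 11 9 16) = [0, 1, 2, 3, 4, 11, 6, 7, 8, 16, 10, 9, 12, 13, 14, 15, 5]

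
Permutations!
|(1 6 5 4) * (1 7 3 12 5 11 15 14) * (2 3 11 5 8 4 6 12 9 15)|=|(1 12 8 4 7 11 2 3 9 15 14)(5 6)|=22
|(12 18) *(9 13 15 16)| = |(9 13 15 16)(12 18)| = 4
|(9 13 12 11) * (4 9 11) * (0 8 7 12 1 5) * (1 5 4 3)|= |(0 8 7 12 3 1 4 9 13 5)|= 10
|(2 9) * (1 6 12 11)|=4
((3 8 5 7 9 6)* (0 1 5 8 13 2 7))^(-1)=(0 5 1)(2 13 3 6 9 7)=[5, 0, 13, 6, 4, 1, 9, 2, 8, 7, 10, 11, 12, 3]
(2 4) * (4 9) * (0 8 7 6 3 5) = (0 8 7 6 3 5)(2 9 4) = [8, 1, 9, 5, 2, 0, 3, 6, 7, 4]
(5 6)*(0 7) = (0 7)(5 6) = [7, 1, 2, 3, 4, 6, 5, 0]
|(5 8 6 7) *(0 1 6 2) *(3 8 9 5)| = |(0 1 6 7 3 8 2)(5 9)| = 14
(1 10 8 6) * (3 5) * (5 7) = (1 10 8 6)(3 7 5) = [0, 10, 2, 7, 4, 3, 1, 5, 6, 9, 8]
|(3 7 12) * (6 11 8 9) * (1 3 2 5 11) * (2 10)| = 11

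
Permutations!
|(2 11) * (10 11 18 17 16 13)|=7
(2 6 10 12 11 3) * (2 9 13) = (2 6 10 12 11 3 9 13) = [0, 1, 6, 9, 4, 5, 10, 7, 8, 13, 12, 3, 11, 2]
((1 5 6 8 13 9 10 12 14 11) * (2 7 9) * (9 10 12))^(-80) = [0, 13, 12, 3, 4, 2, 7, 14, 10, 1, 11, 8, 5, 9, 6] = (1 13 9)(2 12 5)(6 7 14)(8 10 11)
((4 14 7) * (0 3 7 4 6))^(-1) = (0 6 7 3)(4 14) = [6, 1, 2, 0, 14, 5, 7, 3, 8, 9, 10, 11, 12, 13, 4]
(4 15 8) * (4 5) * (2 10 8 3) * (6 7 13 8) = (2 10 6 7 13 8 5 4 15 3) = [0, 1, 10, 2, 15, 4, 7, 13, 5, 9, 6, 11, 12, 8, 14, 3]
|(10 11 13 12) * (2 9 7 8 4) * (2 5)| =12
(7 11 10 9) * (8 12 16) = (7 11 10 9)(8 12 16) = [0, 1, 2, 3, 4, 5, 6, 11, 12, 7, 9, 10, 16, 13, 14, 15, 8]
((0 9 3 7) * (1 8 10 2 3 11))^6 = (0 2 1)(3 8 9)(7 10 11) = [2, 0, 1, 8, 4, 5, 6, 10, 9, 3, 11, 7]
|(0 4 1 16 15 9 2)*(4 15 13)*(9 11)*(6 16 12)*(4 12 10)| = |(0 15 11 9 2)(1 10 4)(6 16 13 12)| = 60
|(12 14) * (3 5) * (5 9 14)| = |(3 9 14 12 5)| = 5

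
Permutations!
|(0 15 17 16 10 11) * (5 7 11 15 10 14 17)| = |(0 10 15 5 7 11)(14 17 16)| = 6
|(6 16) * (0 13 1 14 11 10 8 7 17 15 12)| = 22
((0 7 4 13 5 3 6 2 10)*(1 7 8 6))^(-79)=[8, 3, 10, 5, 7, 13, 2, 1, 6, 9, 0, 11, 12, 4]=(0 8 6 2 10)(1 3 5 13 4 7)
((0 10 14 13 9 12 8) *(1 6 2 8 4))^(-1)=(0 8 2 6 1 4 12 9 13 14 10)=[8, 4, 6, 3, 12, 5, 1, 7, 2, 13, 0, 11, 9, 14, 10]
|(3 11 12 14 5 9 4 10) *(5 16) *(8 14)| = |(3 11 12 8 14 16 5 9 4 10)| = 10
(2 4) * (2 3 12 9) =(2 4 3 12 9) =[0, 1, 4, 12, 3, 5, 6, 7, 8, 2, 10, 11, 9]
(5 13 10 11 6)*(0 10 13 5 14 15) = (0 10 11 6 14 15) = [10, 1, 2, 3, 4, 5, 14, 7, 8, 9, 11, 6, 12, 13, 15, 0]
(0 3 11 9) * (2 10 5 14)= [3, 1, 10, 11, 4, 14, 6, 7, 8, 0, 5, 9, 12, 13, 2]= (0 3 11 9)(2 10 5 14)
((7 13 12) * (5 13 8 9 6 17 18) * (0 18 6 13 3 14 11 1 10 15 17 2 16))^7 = [10, 0, 11, 6, 4, 17, 14, 9, 13, 12, 18, 16, 8, 7, 2, 5, 1, 3, 15] = (0 10 18 15 5 17 3 6 14 2 11 16 1)(7 9 12 8 13)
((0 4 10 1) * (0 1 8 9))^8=(0 8 4 9 10)=[8, 1, 2, 3, 9, 5, 6, 7, 4, 10, 0]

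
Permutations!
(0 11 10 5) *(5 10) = (0 11 5) = [11, 1, 2, 3, 4, 0, 6, 7, 8, 9, 10, 5]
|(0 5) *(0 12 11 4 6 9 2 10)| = 9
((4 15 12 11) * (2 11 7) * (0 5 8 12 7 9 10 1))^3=(0 12 1 8 10 5 9)(2 15 11 7 4)=[12, 8, 15, 3, 2, 9, 6, 4, 10, 0, 5, 7, 1, 13, 14, 11]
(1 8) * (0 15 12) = (0 15 12)(1 8) = [15, 8, 2, 3, 4, 5, 6, 7, 1, 9, 10, 11, 0, 13, 14, 12]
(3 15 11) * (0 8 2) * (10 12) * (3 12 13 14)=(0 8 2)(3 15 11 12 10 13 14)=[8, 1, 0, 15, 4, 5, 6, 7, 2, 9, 13, 12, 10, 14, 3, 11]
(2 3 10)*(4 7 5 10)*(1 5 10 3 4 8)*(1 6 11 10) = [0, 5, 4, 8, 7, 3, 11, 1, 6, 9, 2, 10] = (1 5 3 8 6 11 10 2 4 7)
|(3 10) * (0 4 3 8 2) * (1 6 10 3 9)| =|(0 4 9 1 6 10 8 2)| =8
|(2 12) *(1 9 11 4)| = 4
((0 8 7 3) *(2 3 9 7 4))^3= (0 2 8 3 4)(7 9)= [2, 1, 8, 4, 0, 5, 6, 9, 3, 7]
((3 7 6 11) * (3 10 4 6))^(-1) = (3 7)(4 10 11 6) = [0, 1, 2, 7, 10, 5, 4, 3, 8, 9, 11, 6]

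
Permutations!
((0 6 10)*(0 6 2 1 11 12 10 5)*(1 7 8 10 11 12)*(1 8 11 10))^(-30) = (12) = [0, 1, 2, 3, 4, 5, 6, 7, 8, 9, 10, 11, 12]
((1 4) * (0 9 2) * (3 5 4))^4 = (0 9 2) = [9, 1, 0, 3, 4, 5, 6, 7, 8, 2]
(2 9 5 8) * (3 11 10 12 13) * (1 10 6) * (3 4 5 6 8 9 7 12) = (1 10 3 11 8 2 7 12 13 4 5 9 6) = [0, 10, 7, 11, 5, 9, 1, 12, 2, 6, 3, 8, 13, 4]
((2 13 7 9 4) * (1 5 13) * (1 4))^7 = (1 13 9 5 7)(2 4) = [0, 13, 4, 3, 2, 7, 6, 1, 8, 5, 10, 11, 12, 9]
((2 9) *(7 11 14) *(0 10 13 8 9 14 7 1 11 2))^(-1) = [9, 14, 7, 3, 4, 5, 6, 11, 13, 8, 0, 1, 12, 10, 2] = (0 9 8 13 10)(1 14 2 7 11)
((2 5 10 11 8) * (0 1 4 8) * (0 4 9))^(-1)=(0 9 1)(2 8 4 11 10 5)=[9, 0, 8, 3, 11, 2, 6, 7, 4, 1, 5, 10]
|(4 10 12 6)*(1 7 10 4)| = |(1 7 10 12 6)| = 5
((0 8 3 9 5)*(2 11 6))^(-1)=(0 5 9 3 8)(2 6 11)=[5, 1, 6, 8, 4, 9, 11, 7, 0, 3, 10, 2]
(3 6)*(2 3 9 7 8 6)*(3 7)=(2 7 8 6 9 3)=[0, 1, 7, 2, 4, 5, 9, 8, 6, 3]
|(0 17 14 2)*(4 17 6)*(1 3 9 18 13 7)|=|(0 6 4 17 14 2)(1 3 9 18 13 7)|=6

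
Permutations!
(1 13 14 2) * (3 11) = [0, 13, 1, 11, 4, 5, 6, 7, 8, 9, 10, 3, 12, 14, 2] = (1 13 14 2)(3 11)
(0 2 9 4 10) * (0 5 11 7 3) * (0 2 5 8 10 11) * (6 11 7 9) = (0 5)(2 6 11 9 4 7 3)(8 10) = [5, 1, 6, 2, 7, 0, 11, 3, 10, 4, 8, 9]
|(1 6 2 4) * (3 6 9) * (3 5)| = |(1 9 5 3 6 2 4)| = 7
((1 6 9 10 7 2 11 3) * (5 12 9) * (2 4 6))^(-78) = (1 11)(2 3)(4 7 10 9 12 5 6) = [0, 11, 3, 2, 7, 6, 4, 10, 8, 12, 9, 1, 5]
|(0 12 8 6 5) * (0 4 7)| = 7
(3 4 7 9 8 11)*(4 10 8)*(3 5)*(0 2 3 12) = (0 2 3 10 8 11 5 12)(4 7 9) = [2, 1, 3, 10, 7, 12, 6, 9, 11, 4, 8, 5, 0]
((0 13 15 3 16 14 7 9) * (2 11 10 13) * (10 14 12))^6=(16)=[0, 1, 2, 3, 4, 5, 6, 7, 8, 9, 10, 11, 12, 13, 14, 15, 16]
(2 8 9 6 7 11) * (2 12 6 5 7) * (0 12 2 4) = (0 12 6 4)(2 8 9 5 7 11) = [12, 1, 8, 3, 0, 7, 4, 11, 9, 5, 10, 2, 6]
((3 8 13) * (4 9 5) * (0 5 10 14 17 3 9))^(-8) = [5, 1, 2, 17, 0, 4, 6, 7, 3, 13, 9, 11, 12, 8, 10, 15, 16, 14] = (0 5 4)(3 17 14 10 9 13 8)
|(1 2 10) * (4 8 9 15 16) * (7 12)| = |(1 2 10)(4 8 9 15 16)(7 12)| = 30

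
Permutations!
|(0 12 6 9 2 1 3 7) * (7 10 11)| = |(0 12 6 9 2 1 3 10 11 7)| = 10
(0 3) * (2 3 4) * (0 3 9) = (0 4 2 9) = [4, 1, 9, 3, 2, 5, 6, 7, 8, 0]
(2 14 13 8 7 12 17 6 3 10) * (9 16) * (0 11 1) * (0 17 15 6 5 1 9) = (0 11 9 16)(1 17 5)(2 14 13 8 7 12 15 6 3 10) = [11, 17, 14, 10, 4, 1, 3, 12, 7, 16, 2, 9, 15, 8, 13, 6, 0, 5]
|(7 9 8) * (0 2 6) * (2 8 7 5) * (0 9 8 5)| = 7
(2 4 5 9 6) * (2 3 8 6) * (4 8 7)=(2 8 6 3 7 4 5 9)=[0, 1, 8, 7, 5, 9, 3, 4, 6, 2]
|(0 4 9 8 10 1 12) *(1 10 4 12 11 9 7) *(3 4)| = |(0 12)(1 11 9 8 3 4 7)| = 14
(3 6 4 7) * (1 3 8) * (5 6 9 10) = [0, 3, 2, 9, 7, 6, 4, 8, 1, 10, 5] = (1 3 9 10 5 6 4 7 8)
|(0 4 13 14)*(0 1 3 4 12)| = |(0 12)(1 3 4 13 14)| = 10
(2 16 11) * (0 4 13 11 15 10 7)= (0 4 13 11 2 16 15 10 7)= [4, 1, 16, 3, 13, 5, 6, 0, 8, 9, 7, 2, 12, 11, 14, 10, 15]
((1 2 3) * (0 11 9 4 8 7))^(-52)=[9, 3, 1, 2, 7, 5, 6, 11, 0, 8, 10, 4]=(0 9 8)(1 3 2)(4 7 11)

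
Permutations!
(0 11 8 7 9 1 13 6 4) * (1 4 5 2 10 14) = [11, 13, 10, 3, 0, 2, 5, 9, 7, 4, 14, 8, 12, 6, 1] = (0 11 8 7 9 4)(1 13 6 5 2 10 14)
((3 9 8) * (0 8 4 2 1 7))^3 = (0 9 1 8 4 7 3 2) = [9, 8, 0, 2, 7, 5, 6, 3, 4, 1]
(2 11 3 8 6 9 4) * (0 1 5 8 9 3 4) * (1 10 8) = [10, 5, 11, 9, 2, 1, 3, 7, 6, 0, 8, 4] = (0 10 8 6 3 9)(1 5)(2 11 4)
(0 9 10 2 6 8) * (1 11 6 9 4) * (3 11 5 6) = [4, 5, 9, 11, 1, 6, 8, 7, 0, 10, 2, 3] = (0 4 1 5 6 8)(2 9 10)(3 11)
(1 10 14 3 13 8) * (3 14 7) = [0, 10, 2, 13, 4, 5, 6, 3, 1, 9, 7, 11, 12, 8, 14] = (14)(1 10 7 3 13 8)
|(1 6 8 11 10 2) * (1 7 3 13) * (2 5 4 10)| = |(1 6 8 11 2 7 3 13)(4 10 5)| = 24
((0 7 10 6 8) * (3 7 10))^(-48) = (10) = [0, 1, 2, 3, 4, 5, 6, 7, 8, 9, 10]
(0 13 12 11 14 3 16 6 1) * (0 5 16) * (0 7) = (0 13 12 11 14 3 7)(1 5 16 6) = [13, 5, 2, 7, 4, 16, 1, 0, 8, 9, 10, 14, 11, 12, 3, 15, 6]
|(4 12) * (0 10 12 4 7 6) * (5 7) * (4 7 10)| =12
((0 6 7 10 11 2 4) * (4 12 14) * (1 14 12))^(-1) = (0 4 14 1 2 11 10 7 6) = [4, 2, 11, 3, 14, 5, 0, 6, 8, 9, 7, 10, 12, 13, 1]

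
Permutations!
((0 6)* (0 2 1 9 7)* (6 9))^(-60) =(9) =[0, 1, 2, 3, 4, 5, 6, 7, 8, 9]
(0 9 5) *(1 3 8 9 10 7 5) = (0 10 7 5)(1 3 8 9) = [10, 3, 2, 8, 4, 0, 6, 5, 9, 1, 7]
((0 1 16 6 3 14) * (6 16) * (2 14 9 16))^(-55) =(0 1 6 3 9 16 2 14) =[1, 6, 14, 9, 4, 5, 3, 7, 8, 16, 10, 11, 12, 13, 0, 15, 2]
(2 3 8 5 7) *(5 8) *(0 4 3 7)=[4, 1, 7, 5, 3, 0, 6, 2, 8]=(8)(0 4 3 5)(2 7)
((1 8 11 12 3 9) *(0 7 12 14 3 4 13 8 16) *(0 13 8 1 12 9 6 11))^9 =(16)(0 12)(3 6 11 14)(4 7)(8 9) =[12, 1, 2, 6, 7, 5, 11, 4, 9, 8, 10, 14, 0, 13, 3, 15, 16]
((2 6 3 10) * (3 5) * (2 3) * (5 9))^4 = (10) = [0, 1, 2, 3, 4, 5, 6, 7, 8, 9, 10]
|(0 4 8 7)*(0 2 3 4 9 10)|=15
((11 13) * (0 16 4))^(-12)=(16)=[0, 1, 2, 3, 4, 5, 6, 7, 8, 9, 10, 11, 12, 13, 14, 15, 16]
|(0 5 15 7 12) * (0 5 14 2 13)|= 4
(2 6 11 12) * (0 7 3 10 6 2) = (0 7 3 10 6 11 12) = [7, 1, 2, 10, 4, 5, 11, 3, 8, 9, 6, 12, 0]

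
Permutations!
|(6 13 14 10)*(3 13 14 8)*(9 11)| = 6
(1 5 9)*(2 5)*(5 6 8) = (1 2 6 8 5 9) = [0, 2, 6, 3, 4, 9, 8, 7, 5, 1]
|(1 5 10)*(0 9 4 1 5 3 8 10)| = 8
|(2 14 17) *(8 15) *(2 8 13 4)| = 7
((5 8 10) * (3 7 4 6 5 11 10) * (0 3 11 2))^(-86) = (0 6 10 7 8)(2 4 11 3 5) = [6, 1, 4, 5, 11, 2, 10, 8, 0, 9, 7, 3]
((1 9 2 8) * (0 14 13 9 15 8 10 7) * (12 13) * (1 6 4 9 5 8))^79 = (0 4 12 2 5 7 6 14 9 13 10 8)(1 15) = [4, 15, 5, 3, 12, 7, 14, 6, 0, 13, 8, 11, 2, 10, 9, 1]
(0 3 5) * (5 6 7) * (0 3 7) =(0 7 5 3 6) =[7, 1, 2, 6, 4, 3, 0, 5]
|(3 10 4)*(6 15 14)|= 3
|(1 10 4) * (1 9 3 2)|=|(1 10 4 9 3 2)|=6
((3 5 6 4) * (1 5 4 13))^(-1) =[0, 13, 2, 4, 3, 1, 5, 7, 8, 9, 10, 11, 12, 6] =(1 13 6 5)(3 4)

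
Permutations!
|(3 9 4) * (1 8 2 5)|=12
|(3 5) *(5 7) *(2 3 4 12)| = |(2 3 7 5 4 12)| = 6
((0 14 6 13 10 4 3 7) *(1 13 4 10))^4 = (0 3 6)(4 14 7) = [3, 1, 2, 6, 14, 5, 0, 4, 8, 9, 10, 11, 12, 13, 7]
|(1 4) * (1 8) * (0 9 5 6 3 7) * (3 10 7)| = |(0 9 5 6 10 7)(1 4 8)| = 6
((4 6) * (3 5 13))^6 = (13) = [0, 1, 2, 3, 4, 5, 6, 7, 8, 9, 10, 11, 12, 13]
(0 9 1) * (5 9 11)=(0 11 5 9 1)=[11, 0, 2, 3, 4, 9, 6, 7, 8, 1, 10, 5]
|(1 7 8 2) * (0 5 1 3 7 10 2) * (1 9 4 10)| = |(0 5 9 4 10 2 3 7 8)| = 9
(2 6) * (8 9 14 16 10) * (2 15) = (2 6 15)(8 9 14 16 10) = [0, 1, 6, 3, 4, 5, 15, 7, 9, 14, 8, 11, 12, 13, 16, 2, 10]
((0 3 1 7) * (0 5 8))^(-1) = (0 8 5 7 1 3) = [8, 3, 2, 0, 4, 7, 6, 1, 5]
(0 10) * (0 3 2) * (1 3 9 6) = (0 10 9 6 1 3 2) = [10, 3, 0, 2, 4, 5, 1, 7, 8, 6, 9]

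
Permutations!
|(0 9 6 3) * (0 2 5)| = |(0 9 6 3 2 5)| = 6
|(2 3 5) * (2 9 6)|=5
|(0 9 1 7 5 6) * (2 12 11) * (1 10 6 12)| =12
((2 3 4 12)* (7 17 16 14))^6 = [0, 1, 4, 12, 2, 5, 6, 16, 8, 9, 10, 11, 3, 13, 17, 15, 7, 14] = (2 4)(3 12)(7 16)(14 17)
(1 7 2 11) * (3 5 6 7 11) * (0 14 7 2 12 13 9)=[14, 11, 3, 5, 4, 6, 2, 12, 8, 0, 10, 1, 13, 9, 7]=(0 14 7 12 13 9)(1 11)(2 3 5 6)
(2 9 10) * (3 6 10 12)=(2 9 12 3 6 10)=[0, 1, 9, 6, 4, 5, 10, 7, 8, 12, 2, 11, 3]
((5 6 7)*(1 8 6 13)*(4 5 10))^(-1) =(1 13 5 4 10 7 6 8) =[0, 13, 2, 3, 10, 4, 8, 6, 1, 9, 7, 11, 12, 5]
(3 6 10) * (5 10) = (3 6 5 10) = [0, 1, 2, 6, 4, 10, 5, 7, 8, 9, 3]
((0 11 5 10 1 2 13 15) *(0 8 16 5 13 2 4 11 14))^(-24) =[0, 13, 2, 3, 15, 4, 6, 7, 10, 9, 11, 8, 12, 16, 14, 5, 1] =(1 13 16)(4 15 5)(8 10 11)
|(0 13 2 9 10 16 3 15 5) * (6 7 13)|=|(0 6 7 13 2 9 10 16 3 15 5)|=11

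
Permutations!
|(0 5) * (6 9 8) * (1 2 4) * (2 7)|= 12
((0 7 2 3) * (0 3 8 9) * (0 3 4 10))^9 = (0 7 2 8 9 3 4 10) = [7, 1, 8, 4, 10, 5, 6, 2, 9, 3, 0]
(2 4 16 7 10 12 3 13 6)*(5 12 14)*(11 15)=(2 4 16 7 10 14 5 12 3 13 6)(11 15)=[0, 1, 4, 13, 16, 12, 2, 10, 8, 9, 14, 15, 3, 6, 5, 11, 7]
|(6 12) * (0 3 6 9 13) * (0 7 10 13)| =|(0 3 6 12 9)(7 10 13)| =15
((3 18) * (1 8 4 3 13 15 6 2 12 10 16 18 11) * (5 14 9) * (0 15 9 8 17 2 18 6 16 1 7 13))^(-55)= (18)(3 4 8 14 5 9 13 7 11)= [0, 1, 2, 4, 8, 9, 6, 11, 14, 13, 10, 3, 12, 7, 5, 15, 16, 17, 18]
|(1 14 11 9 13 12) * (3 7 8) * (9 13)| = |(1 14 11 13 12)(3 7 8)| = 15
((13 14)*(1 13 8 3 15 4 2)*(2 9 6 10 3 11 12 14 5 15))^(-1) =(1 2 3 10 6 9 4 15 5 13)(8 14 12 11) =[0, 2, 3, 10, 15, 13, 9, 7, 14, 4, 6, 8, 11, 1, 12, 5]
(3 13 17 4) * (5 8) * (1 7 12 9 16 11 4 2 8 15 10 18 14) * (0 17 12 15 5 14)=(0 17 2 8 14 1 7 15 10 18)(3 13 12 9 16 11 4)=[17, 7, 8, 13, 3, 5, 6, 15, 14, 16, 18, 4, 9, 12, 1, 10, 11, 2, 0]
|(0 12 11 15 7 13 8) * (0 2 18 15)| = |(0 12 11)(2 18 15 7 13 8)| = 6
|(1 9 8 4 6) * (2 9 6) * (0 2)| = 10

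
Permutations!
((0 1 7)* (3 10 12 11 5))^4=(0 1 7)(3 5 11 12 10)=[1, 7, 2, 5, 4, 11, 6, 0, 8, 9, 3, 12, 10]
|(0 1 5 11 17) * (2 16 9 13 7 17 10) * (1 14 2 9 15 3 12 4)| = |(0 14 2 16 15 3 12 4 1 5 11 10 9 13 7 17)| = 16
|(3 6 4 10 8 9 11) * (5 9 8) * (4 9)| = 12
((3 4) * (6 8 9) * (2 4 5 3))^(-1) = (2 4)(3 5)(6 9 8) = [0, 1, 4, 5, 2, 3, 9, 7, 6, 8]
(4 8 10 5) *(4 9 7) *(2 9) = (2 9 7 4 8 10 5) = [0, 1, 9, 3, 8, 2, 6, 4, 10, 7, 5]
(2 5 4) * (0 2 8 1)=(0 2 5 4 8 1)=[2, 0, 5, 3, 8, 4, 6, 7, 1]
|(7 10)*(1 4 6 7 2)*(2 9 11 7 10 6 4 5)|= 15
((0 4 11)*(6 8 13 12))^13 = [4, 1, 2, 3, 11, 5, 8, 7, 13, 9, 10, 0, 6, 12] = (0 4 11)(6 8 13 12)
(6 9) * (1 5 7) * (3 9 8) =[0, 5, 2, 9, 4, 7, 8, 1, 3, 6] =(1 5 7)(3 9 6 8)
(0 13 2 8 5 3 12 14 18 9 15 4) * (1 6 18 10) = [13, 6, 8, 12, 0, 3, 18, 7, 5, 15, 1, 11, 14, 2, 10, 4, 16, 17, 9] = (0 13 2 8 5 3 12 14 10 1 6 18 9 15 4)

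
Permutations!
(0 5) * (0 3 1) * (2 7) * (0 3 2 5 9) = [9, 3, 7, 1, 4, 2, 6, 5, 8, 0] = (0 9)(1 3)(2 7 5)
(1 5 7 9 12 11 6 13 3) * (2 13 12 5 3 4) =[0, 3, 13, 1, 2, 7, 12, 9, 8, 5, 10, 6, 11, 4] =(1 3)(2 13 4)(5 7 9)(6 12 11)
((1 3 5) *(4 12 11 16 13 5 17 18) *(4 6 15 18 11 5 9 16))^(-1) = [0, 5, 2, 1, 11, 12, 18, 7, 8, 13, 10, 17, 4, 16, 14, 6, 9, 3, 15] = (1 5 12 4 11 17 3)(6 18 15)(9 13 16)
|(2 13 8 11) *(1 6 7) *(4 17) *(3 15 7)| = 20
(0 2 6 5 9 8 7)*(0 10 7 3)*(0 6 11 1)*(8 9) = (0 2 11 1)(3 6 5 8)(7 10) = [2, 0, 11, 6, 4, 8, 5, 10, 3, 9, 7, 1]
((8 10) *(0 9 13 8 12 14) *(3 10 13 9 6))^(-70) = (0 3 12)(6 10 14) = [3, 1, 2, 12, 4, 5, 10, 7, 8, 9, 14, 11, 0, 13, 6]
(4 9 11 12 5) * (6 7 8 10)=[0, 1, 2, 3, 9, 4, 7, 8, 10, 11, 6, 12, 5]=(4 9 11 12 5)(6 7 8 10)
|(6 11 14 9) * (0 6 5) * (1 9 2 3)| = |(0 6 11 14 2 3 1 9 5)| = 9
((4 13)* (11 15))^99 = (4 13)(11 15) = [0, 1, 2, 3, 13, 5, 6, 7, 8, 9, 10, 15, 12, 4, 14, 11]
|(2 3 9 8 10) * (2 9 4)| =|(2 3 4)(8 10 9)| =3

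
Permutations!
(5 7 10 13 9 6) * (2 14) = (2 14)(5 7 10 13 9 6) = [0, 1, 14, 3, 4, 7, 5, 10, 8, 6, 13, 11, 12, 9, 2]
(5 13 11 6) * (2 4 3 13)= [0, 1, 4, 13, 3, 2, 5, 7, 8, 9, 10, 6, 12, 11]= (2 4 3 13 11 6 5)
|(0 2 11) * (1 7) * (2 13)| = 4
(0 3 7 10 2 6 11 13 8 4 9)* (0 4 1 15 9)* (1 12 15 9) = [3, 9, 6, 7, 0, 5, 11, 10, 12, 4, 2, 13, 15, 8, 14, 1] = (0 3 7 10 2 6 11 13 8 12 15 1 9 4)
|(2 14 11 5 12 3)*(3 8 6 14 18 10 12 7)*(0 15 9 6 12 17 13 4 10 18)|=20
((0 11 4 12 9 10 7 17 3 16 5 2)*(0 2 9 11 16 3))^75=(0 7 9 16 17 10 5)=[7, 1, 2, 3, 4, 0, 6, 9, 8, 16, 5, 11, 12, 13, 14, 15, 17, 10]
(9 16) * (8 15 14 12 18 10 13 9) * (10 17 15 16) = (8 16)(9 10 13)(12 18 17 15 14) = [0, 1, 2, 3, 4, 5, 6, 7, 16, 10, 13, 11, 18, 9, 12, 14, 8, 15, 17]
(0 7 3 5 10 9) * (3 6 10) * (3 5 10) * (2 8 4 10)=(0 7 6 3 2 8 4 10 9)=[7, 1, 8, 2, 10, 5, 3, 6, 4, 0, 9]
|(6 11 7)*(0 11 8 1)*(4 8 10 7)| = 15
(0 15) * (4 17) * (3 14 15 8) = (0 8 3 14 15)(4 17) = [8, 1, 2, 14, 17, 5, 6, 7, 3, 9, 10, 11, 12, 13, 15, 0, 16, 4]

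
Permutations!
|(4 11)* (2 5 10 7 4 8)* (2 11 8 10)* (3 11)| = |(2 5)(3 11 10 7 4 8)| = 6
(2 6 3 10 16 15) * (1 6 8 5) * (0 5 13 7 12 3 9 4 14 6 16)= [5, 16, 8, 10, 14, 1, 9, 12, 13, 4, 0, 11, 3, 7, 6, 2, 15]= (0 5 1 16 15 2 8 13 7 12 3 10)(4 14 6 9)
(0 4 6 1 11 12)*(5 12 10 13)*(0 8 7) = [4, 11, 2, 3, 6, 12, 1, 0, 7, 9, 13, 10, 8, 5] = (0 4 6 1 11 10 13 5 12 8 7)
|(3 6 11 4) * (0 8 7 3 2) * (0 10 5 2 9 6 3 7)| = 12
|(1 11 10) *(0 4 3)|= 3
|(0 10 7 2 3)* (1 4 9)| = |(0 10 7 2 3)(1 4 9)| = 15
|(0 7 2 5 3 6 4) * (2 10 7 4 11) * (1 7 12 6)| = |(0 4)(1 7 10 12 6 11 2 5 3)| = 18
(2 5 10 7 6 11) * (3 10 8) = (2 5 8 3 10 7 6 11) = [0, 1, 5, 10, 4, 8, 11, 6, 3, 9, 7, 2]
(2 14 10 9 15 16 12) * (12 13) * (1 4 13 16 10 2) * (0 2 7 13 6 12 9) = [2, 4, 14, 3, 6, 5, 12, 13, 8, 15, 0, 11, 1, 9, 7, 10, 16] = (16)(0 2 14 7 13 9 15 10)(1 4 6 12)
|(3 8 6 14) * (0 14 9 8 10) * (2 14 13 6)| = 9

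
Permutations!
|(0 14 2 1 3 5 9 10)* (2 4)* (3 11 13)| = |(0 14 4 2 1 11 13 3 5 9 10)| = 11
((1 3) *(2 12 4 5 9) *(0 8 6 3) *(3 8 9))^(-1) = [1, 3, 9, 5, 12, 4, 8, 7, 6, 0, 10, 11, 2] = (0 1 3 5 4 12 2 9)(6 8)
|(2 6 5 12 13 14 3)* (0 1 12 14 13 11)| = 20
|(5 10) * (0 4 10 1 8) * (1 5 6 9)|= |(0 4 10 6 9 1 8)|= 7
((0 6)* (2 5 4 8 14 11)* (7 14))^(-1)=(0 6)(2 11 14 7 8 4 5)=[6, 1, 11, 3, 5, 2, 0, 8, 4, 9, 10, 14, 12, 13, 7]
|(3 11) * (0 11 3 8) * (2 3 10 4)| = |(0 11 8)(2 3 10 4)| = 12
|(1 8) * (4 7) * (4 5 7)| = |(1 8)(5 7)| = 2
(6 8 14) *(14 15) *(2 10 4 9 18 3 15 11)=(2 10 4 9 18 3 15 14 6 8 11)=[0, 1, 10, 15, 9, 5, 8, 7, 11, 18, 4, 2, 12, 13, 6, 14, 16, 17, 3]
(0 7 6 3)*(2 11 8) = (0 7 6 3)(2 11 8) = [7, 1, 11, 0, 4, 5, 3, 6, 2, 9, 10, 8]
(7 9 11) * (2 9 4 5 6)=(2 9 11 7 4 5 6)=[0, 1, 9, 3, 5, 6, 2, 4, 8, 11, 10, 7]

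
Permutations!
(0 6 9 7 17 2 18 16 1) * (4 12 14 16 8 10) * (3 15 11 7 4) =(0 6 9 4 12 14 16 1)(2 18 8 10 3 15 11 7 17) =[6, 0, 18, 15, 12, 5, 9, 17, 10, 4, 3, 7, 14, 13, 16, 11, 1, 2, 8]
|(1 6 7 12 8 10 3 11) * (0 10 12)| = 14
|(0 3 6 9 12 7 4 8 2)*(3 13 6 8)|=10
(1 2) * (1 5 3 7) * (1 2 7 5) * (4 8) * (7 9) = (1 9 7 2)(3 5)(4 8) = [0, 9, 1, 5, 8, 3, 6, 2, 4, 7]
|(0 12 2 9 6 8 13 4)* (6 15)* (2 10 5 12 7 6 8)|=|(0 7 6 2 9 15 8 13 4)(5 12 10)|=9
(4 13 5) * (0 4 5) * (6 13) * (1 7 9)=(0 4 6 13)(1 7 9)=[4, 7, 2, 3, 6, 5, 13, 9, 8, 1, 10, 11, 12, 0]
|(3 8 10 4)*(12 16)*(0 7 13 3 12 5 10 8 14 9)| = |(0 7 13 3 14 9)(4 12 16 5 10)| = 30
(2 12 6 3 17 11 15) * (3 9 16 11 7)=[0, 1, 12, 17, 4, 5, 9, 3, 8, 16, 10, 15, 6, 13, 14, 2, 11, 7]=(2 12 6 9 16 11 15)(3 17 7)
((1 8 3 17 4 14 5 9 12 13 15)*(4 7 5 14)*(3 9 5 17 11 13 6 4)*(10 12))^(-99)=(7 17)=[0, 1, 2, 3, 4, 5, 6, 17, 8, 9, 10, 11, 12, 13, 14, 15, 16, 7]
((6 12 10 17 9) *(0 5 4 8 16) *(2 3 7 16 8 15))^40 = [0, 1, 2, 3, 4, 5, 6, 7, 8, 9, 10, 11, 12, 13, 14, 15, 16, 17] = (17)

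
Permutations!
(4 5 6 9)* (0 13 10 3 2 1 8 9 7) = [13, 8, 1, 2, 5, 6, 7, 0, 9, 4, 3, 11, 12, 10] = (0 13 10 3 2 1 8 9 4 5 6 7)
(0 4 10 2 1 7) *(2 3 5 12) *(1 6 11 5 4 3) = (0 3 4 10 1 7)(2 6 11 5 12) = [3, 7, 6, 4, 10, 12, 11, 0, 8, 9, 1, 5, 2]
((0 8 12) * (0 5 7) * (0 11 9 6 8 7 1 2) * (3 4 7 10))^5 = (0 11 5 3 6 2 7 12 10 9 1 4 8) = [11, 4, 7, 6, 8, 3, 2, 12, 0, 1, 9, 5, 10]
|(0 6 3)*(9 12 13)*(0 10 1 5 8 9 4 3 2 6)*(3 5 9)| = |(1 9 12 13 4 5 8 3 10)(2 6)| = 18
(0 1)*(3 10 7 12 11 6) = (0 1)(3 10 7 12 11 6) = [1, 0, 2, 10, 4, 5, 3, 12, 8, 9, 7, 6, 11]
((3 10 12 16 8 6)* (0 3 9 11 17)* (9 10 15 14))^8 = (0 3 15 14 9 11 17)(6 16 10 8 12) = [3, 1, 2, 15, 4, 5, 16, 7, 12, 11, 8, 17, 6, 13, 9, 14, 10, 0]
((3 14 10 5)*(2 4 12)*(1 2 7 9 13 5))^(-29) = (1 7 3 2 9 14 4 13 10 12 5) = [0, 7, 9, 2, 13, 1, 6, 3, 8, 14, 12, 11, 5, 10, 4]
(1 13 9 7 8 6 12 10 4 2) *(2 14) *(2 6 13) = (1 2)(4 14 6 12 10)(7 8 13 9) = [0, 2, 1, 3, 14, 5, 12, 8, 13, 7, 4, 11, 10, 9, 6]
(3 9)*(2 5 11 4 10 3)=[0, 1, 5, 9, 10, 11, 6, 7, 8, 2, 3, 4]=(2 5 11 4 10 3 9)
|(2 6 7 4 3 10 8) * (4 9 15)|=9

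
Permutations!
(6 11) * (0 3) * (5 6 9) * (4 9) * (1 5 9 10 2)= [3, 5, 1, 0, 10, 6, 11, 7, 8, 9, 2, 4]= (0 3)(1 5 6 11 4 10 2)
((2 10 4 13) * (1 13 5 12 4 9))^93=(1 10 13 9 2)=[0, 10, 1, 3, 4, 5, 6, 7, 8, 2, 13, 11, 12, 9]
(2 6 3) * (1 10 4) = (1 10 4)(2 6 3) = [0, 10, 6, 2, 1, 5, 3, 7, 8, 9, 4]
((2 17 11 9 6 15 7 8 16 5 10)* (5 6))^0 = [0, 1, 2, 3, 4, 5, 6, 7, 8, 9, 10, 11, 12, 13, 14, 15, 16, 17] = (17)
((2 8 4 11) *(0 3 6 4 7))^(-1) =(0 7 8 2 11 4 6 3) =[7, 1, 11, 0, 6, 5, 3, 8, 2, 9, 10, 4]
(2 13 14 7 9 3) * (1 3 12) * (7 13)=(1 3 2 7 9 12)(13 14)=[0, 3, 7, 2, 4, 5, 6, 9, 8, 12, 10, 11, 1, 14, 13]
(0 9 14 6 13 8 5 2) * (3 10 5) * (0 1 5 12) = (0 9 14 6 13 8 3 10 12)(1 5 2) = [9, 5, 1, 10, 4, 2, 13, 7, 3, 14, 12, 11, 0, 8, 6]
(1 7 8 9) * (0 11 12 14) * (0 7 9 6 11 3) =(0 3)(1 9)(6 11 12 14 7 8) =[3, 9, 2, 0, 4, 5, 11, 8, 6, 1, 10, 12, 14, 13, 7]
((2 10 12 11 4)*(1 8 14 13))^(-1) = [0, 13, 4, 3, 11, 5, 6, 7, 1, 9, 2, 12, 10, 14, 8] = (1 13 14 8)(2 4 11 12 10)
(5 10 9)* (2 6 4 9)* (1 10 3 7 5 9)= (1 10 2 6 4)(3 7 5)= [0, 10, 6, 7, 1, 3, 4, 5, 8, 9, 2]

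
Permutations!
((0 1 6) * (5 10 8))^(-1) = (0 6 1)(5 8 10) = [6, 0, 2, 3, 4, 8, 1, 7, 10, 9, 5]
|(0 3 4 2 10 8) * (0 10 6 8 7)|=|(0 3 4 2 6 8 10 7)|=8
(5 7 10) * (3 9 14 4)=(3 9 14 4)(5 7 10)=[0, 1, 2, 9, 3, 7, 6, 10, 8, 14, 5, 11, 12, 13, 4]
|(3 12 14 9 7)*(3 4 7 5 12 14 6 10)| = 14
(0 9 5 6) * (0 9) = (5 6 9) = [0, 1, 2, 3, 4, 6, 9, 7, 8, 5]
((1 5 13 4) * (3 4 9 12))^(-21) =(13) =[0, 1, 2, 3, 4, 5, 6, 7, 8, 9, 10, 11, 12, 13]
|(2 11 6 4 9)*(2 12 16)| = |(2 11 6 4 9 12 16)| = 7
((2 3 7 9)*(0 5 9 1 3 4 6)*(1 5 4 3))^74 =(0 6 4)(2 9 5 7 3) =[6, 1, 9, 2, 0, 7, 4, 3, 8, 5]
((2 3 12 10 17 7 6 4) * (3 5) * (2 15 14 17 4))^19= (2 17 4 3 6 14 10 5 7 15 12)= [0, 1, 17, 6, 3, 7, 14, 15, 8, 9, 5, 11, 2, 13, 10, 12, 16, 4]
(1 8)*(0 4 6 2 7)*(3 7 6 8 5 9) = (0 4 8 1 5 9 3 7)(2 6) = [4, 5, 6, 7, 8, 9, 2, 0, 1, 3]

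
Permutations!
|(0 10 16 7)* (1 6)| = |(0 10 16 7)(1 6)| = 4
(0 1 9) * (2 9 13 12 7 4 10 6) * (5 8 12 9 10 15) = (0 1 13 9)(2 10 6)(4 15 5 8 12 7) = [1, 13, 10, 3, 15, 8, 2, 4, 12, 0, 6, 11, 7, 9, 14, 5]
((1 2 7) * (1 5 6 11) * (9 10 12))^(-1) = (1 11 6 5 7 2)(9 12 10) = [0, 11, 1, 3, 4, 7, 5, 2, 8, 12, 9, 6, 10]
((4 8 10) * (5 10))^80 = (10) = [0, 1, 2, 3, 4, 5, 6, 7, 8, 9, 10]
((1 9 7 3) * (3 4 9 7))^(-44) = (1 7 4 9 3) = [0, 7, 2, 1, 9, 5, 6, 4, 8, 3]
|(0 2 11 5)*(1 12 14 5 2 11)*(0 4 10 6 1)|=21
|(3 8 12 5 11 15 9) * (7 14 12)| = 9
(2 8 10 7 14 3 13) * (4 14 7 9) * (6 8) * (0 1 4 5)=(0 1 4 14 3 13 2 6 8 10 9 5)=[1, 4, 6, 13, 14, 0, 8, 7, 10, 5, 9, 11, 12, 2, 3]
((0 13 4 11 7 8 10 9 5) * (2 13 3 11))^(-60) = (13)(0 8)(3 10)(5 7)(9 11) = [8, 1, 2, 10, 4, 7, 6, 5, 0, 11, 3, 9, 12, 13]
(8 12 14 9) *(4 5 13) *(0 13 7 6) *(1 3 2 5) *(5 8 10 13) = (0 5 7 6)(1 3 2 8 12 14 9 10 13 4) = [5, 3, 8, 2, 1, 7, 0, 6, 12, 10, 13, 11, 14, 4, 9]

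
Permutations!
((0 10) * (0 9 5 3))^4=(0 3 5 9 10)=[3, 1, 2, 5, 4, 9, 6, 7, 8, 10, 0]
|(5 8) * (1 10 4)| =|(1 10 4)(5 8)| =6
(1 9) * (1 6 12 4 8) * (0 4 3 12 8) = (0 4)(1 9 6 8)(3 12) = [4, 9, 2, 12, 0, 5, 8, 7, 1, 6, 10, 11, 3]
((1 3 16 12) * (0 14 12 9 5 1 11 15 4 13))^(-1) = [13, 5, 2, 1, 15, 9, 6, 7, 8, 16, 10, 12, 14, 4, 0, 11, 3] = (0 13 4 15 11 12 14)(1 5 9 16 3)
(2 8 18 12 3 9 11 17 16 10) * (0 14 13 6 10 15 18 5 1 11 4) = (0 14 13 6 10 2 8 5 1 11 17 16 15 18 12 3 9 4) = [14, 11, 8, 9, 0, 1, 10, 7, 5, 4, 2, 17, 3, 6, 13, 18, 15, 16, 12]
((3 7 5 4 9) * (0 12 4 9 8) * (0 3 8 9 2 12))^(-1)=(2 5 7 3 8 9 4 12)=[0, 1, 5, 8, 12, 7, 6, 3, 9, 4, 10, 11, 2]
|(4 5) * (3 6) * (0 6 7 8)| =10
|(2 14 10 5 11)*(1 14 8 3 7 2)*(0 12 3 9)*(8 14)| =12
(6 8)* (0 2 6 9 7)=[2, 1, 6, 3, 4, 5, 8, 0, 9, 7]=(0 2 6 8 9 7)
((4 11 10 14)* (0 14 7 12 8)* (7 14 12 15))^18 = (15)(4 10)(11 14) = [0, 1, 2, 3, 10, 5, 6, 7, 8, 9, 4, 14, 12, 13, 11, 15]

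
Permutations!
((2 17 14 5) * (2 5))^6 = (17) = [0, 1, 2, 3, 4, 5, 6, 7, 8, 9, 10, 11, 12, 13, 14, 15, 16, 17]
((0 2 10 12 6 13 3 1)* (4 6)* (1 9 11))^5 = [6, 4, 13, 2, 11, 5, 1, 7, 8, 10, 3, 12, 9, 0] = (0 6 1 4 11 12 9 10 3 2 13)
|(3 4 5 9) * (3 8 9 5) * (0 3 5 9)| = 6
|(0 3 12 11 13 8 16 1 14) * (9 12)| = |(0 3 9 12 11 13 8 16 1 14)| = 10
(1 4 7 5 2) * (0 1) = [1, 4, 0, 3, 7, 2, 6, 5] = (0 1 4 7 5 2)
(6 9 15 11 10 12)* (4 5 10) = (4 5 10 12 6 9 15 11) = [0, 1, 2, 3, 5, 10, 9, 7, 8, 15, 12, 4, 6, 13, 14, 11]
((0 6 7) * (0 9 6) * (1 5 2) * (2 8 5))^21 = (9)(1 2)(5 8) = [0, 2, 1, 3, 4, 8, 6, 7, 5, 9]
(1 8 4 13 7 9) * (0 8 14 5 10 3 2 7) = (0 8 4 13)(1 14 5 10 3 2 7 9) = [8, 14, 7, 2, 13, 10, 6, 9, 4, 1, 3, 11, 12, 0, 5]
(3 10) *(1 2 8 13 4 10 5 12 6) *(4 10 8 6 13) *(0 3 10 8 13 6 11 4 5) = (0 3)(1 2 11 4 13 8 5 12 6) = [3, 2, 11, 0, 13, 12, 1, 7, 5, 9, 10, 4, 6, 8]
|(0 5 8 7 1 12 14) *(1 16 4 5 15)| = |(0 15 1 12 14)(4 5 8 7 16)| = 5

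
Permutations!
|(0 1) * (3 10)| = |(0 1)(3 10)| = 2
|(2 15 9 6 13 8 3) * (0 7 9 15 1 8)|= |(15)(0 7 9 6 13)(1 8 3 2)|= 20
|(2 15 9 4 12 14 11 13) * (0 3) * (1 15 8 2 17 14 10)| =|(0 3)(1 15 9 4 12 10)(2 8)(11 13 17 14)| =12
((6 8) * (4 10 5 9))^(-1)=(4 9 5 10)(6 8)=[0, 1, 2, 3, 9, 10, 8, 7, 6, 5, 4]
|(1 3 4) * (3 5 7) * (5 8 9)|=|(1 8 9 5 7 3 4)|=7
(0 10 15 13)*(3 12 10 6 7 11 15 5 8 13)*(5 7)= (0 6 5 8 13)(3 12 10 7 11 15)= [6, 1, 2, 12, 4, 8, 5, 11, 13, 9, 7, 15, 10, 0, 14, 3]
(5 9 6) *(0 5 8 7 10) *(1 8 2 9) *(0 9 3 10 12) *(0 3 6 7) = (0 5 1 8)(2 6)(3 10 9 7 12) = [5, 8, 6, 10, 4, 1, 2, 12, 0, 7, 9, 11, 3]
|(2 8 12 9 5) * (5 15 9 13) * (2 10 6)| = |(2 8 12 13 5 10 6)(9 15)| = 14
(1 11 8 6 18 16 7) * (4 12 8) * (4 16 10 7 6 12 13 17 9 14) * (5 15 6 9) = (1 11 16 9 14 4 13 17 5 15 6 18 10 7)(8 12) = [0, 11, 2, 3, 13, 15, 18, 1, 12, 14, 7, 16, 8, 17, 4, 6, 9, 5, 10]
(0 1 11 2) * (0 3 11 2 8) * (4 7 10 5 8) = (0 1 2 3 11 4 7 10 5 8) = [1, 2, 3, 11, 7, 8, 6, 10, 0, 9, 5, 4]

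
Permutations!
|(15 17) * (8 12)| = |(8 12)(15 17)| = 2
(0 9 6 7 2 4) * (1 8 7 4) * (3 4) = (0 9 6 3 4)(1 8 7 2) = [9, 8, 1, 4, 0, 5, 3, 2, 7, 6]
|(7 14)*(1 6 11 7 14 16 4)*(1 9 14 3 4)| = |(1 6 11 7 16)(3 4 9 14)| = 20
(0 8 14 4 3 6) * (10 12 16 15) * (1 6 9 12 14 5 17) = (0 8 5 17 1 6)(3 9 12 16 15 10 14 4) = [8, 6, 2, 9, 3, 17, 0, 7, 5, 12, 14, 11, 16, 13, 4, 10, 15, 1]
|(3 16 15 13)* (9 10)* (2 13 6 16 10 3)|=6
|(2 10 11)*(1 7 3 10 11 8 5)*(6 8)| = |(1 7 3 10 6 8 5)(2 11)| = 14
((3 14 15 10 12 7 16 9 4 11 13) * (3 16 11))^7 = (3 13 10 4 11 15 9 7 14 16 12) = [0, 1, 2, 13, 11, 5, 6, 14, 8, 7, 4, 15, 3, 10, 16, 9, 12]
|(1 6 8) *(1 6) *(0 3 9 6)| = |(0 3 9 6 8)| = 5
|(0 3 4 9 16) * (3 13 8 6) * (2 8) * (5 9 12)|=|(0 13 2 8 6 3 4 12 5 9 16)|=11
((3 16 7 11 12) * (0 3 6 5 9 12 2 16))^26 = [0, 1, 7, 3, 4, 12, 9, 2, 8, 6, 10, 16, 5, 13, 14, 15, 11] = (2 7)(5 12)(6 9)(11 16)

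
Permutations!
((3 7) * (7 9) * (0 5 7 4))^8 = (0 7 9)(3 4 5) = [7, 1, 2, 4, 5, 3, 6, 9, 8, 0]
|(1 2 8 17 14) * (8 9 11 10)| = 8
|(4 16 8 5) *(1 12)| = 4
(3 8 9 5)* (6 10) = (3 8 9 5)(6 10) = [0, 1, 2, 8, 4, 3, 10, 7, 9, 5, 6]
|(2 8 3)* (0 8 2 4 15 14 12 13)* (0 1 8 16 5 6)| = |(0 16 5 6)(1 8 3 4 15 14 12 13)| = 8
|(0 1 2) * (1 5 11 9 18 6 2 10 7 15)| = 28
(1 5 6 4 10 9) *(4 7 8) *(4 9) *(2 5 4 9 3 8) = (1 4 10 9)(2 5 6 7)(3 8) = [0, 4, 5, 8, 10, 6, 7, 2, 3, 1, 9]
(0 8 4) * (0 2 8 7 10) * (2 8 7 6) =(0 6 2 7 10)(4 8) =[6, 1, 7, 3, 8, 5, 2, 10, 4, 9, 0]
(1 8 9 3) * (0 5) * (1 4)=(0 5)(1 8 9 3 4)=[5, 8, 2, 4, 1, 0, 6, 7, 9, 3]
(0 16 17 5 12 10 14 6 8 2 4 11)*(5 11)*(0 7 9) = (0 16 17 11 7 9)(2 4 5 12 10 14 6 8) = [16, 1, 4, 3, 5, 12, 8, 9, 2, 0, 14, 7, 10, 13, 6, 15, 17, 11]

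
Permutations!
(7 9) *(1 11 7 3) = [0, 11, 2, 1, 4, 5, 6, 9, 8, 3, 10, 7] = (1 11 7 9 3)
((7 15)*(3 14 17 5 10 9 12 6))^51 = (3 5 12 14 10 6 17 9)(7 15) = [0, 1, 2, 5, 4, 12, 17, 15, 8, 3, 6, 11, 14, 13, 10, 7, 16, 9]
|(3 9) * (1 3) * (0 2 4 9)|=|(0 2 4 9 1 3)|=6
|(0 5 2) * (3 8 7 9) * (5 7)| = |(0 7 9 3 8 5 2)| = 7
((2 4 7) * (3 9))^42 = (9) = [0, 1, 2, 3, 4, 5, 6, 7, 8, 9]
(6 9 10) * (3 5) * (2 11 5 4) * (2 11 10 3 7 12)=(2 10 6 9 3 4 11 5 7 12)=[0, 1, 10, 4, 11, 7, 9, 12, 8, 3, 6, 5, 2]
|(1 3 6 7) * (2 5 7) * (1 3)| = 5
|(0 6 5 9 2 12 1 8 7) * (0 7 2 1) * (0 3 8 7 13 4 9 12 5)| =|(0 6)(1 7 13 4 9)(2 5 12 3 8)| =10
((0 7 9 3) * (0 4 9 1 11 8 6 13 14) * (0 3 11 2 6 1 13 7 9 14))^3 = [8, 7, 13, 3, 4, 5, 0, 9, 6, 1, 10, 2, 12, 11, 14] = (14)(0 8 6)(1 7 9)(2 13 11)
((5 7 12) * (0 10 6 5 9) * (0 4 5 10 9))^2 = (0 4 7)(5 12 9) = [4, 1, 2, 3, 7, 12, 6, 0, 8, 5, 10, 11, 9]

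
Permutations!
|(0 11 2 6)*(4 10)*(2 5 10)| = 7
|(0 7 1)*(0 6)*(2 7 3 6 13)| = |(0 3 6)(1 13 2 7)| = 12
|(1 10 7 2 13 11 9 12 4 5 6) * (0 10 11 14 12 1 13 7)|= |(0 10)(1 11 9)(2 7)(4 5 6 13 14 12)|= 6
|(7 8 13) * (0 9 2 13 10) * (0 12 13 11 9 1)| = |(0 1)(2 11 9)(7 8 10 12 13)| = 30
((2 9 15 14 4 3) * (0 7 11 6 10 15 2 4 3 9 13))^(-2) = (0 2 4 14 10 11)(3 15 6 7 13 9) = [2, 1, 4, 15, 14, 5, 7, 13, 8, 3, 11, 0, 12, 9, 10, 6]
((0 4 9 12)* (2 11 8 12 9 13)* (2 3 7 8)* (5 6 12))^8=(0 12 6 5 8 7 3 13 4)=[12, 1, 2, 13, 0, 8, 5, 3, 7, 9, 10, 11, 6, 4]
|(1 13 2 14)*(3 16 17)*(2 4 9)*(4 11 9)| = 6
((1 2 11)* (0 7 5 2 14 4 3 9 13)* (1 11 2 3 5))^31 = (0 4 13 14 9 1 3 7 5) = [4, 3, 2, 7, 13, 0, 6, 5, 8, 1, 10, 11, 12, 14, 9]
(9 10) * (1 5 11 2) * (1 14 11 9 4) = [0, 5, 14, 3, 1, 9, 6, 7, 8, 10, 4, 2, 12, 13, 11] = (1 5 9 10 4)(2 14 11)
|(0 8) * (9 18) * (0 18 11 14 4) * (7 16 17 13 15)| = |(0 8 18 9 11 14 4)(7 16 17 13 15)| = 35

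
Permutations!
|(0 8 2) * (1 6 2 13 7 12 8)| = |(0 1 6 2)(7 12 8 13)| = 4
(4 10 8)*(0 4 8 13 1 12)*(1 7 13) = (0 4 10 1 12)(7 13) = [4, 12, 2, 3, 10, 5, 6, 13, 8, 9, 1, 11, 0, 7]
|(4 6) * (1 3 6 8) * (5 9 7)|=15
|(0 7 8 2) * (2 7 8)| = 4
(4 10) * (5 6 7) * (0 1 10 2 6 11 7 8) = (0 1 10 4 2 6 8)(5 11 7) = [1, 10, 6, 3, 2, 11, 8, 5, 0, 9, 4, 7]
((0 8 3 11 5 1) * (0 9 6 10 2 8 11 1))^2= [5, 6, 3, 9, 4, 11, 2, 7, 1, 10, 8, 0]= (0 5 11)(1 6 2 3 9 10 8)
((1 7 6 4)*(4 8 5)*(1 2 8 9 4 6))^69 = (1 7)(2 6)(4 5)(8 9) = [0, 7, 6, 3, 5, 4, 2, 1, 9, 8]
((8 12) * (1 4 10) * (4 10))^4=[0, 1, 2, 3, 4, 5, 6, 7, 8, 9, 10, 11, 12]=(12)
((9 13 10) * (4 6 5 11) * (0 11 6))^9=(13)(5 6)=[0, 1, 2, 3, 4, 6, 5, 7, 8, 9, 10, 11, 12, 13]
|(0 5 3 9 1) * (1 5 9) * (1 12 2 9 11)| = 15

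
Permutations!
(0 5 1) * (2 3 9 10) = (0 5 1)(2 3 9 10) = [5, 0, 3, 9, 4, 1, 6, 7, 8, 10, 2]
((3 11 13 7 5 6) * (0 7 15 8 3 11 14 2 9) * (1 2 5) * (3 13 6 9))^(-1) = (0 9 5 14 3 2 1 7)(6 11)(8 15 13) = [9, 7, 1, 2, 4, 14, 11, 0, 15, 5, 10, 6, 12, 8, 3, 13]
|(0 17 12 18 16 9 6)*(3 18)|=|(0 17 12 3 18 16 9 6)|=8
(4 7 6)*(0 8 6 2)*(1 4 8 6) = [6, 4, 0, 3, 7, 5, 8, 2, 1] = (0 6 8 1 4 7 2)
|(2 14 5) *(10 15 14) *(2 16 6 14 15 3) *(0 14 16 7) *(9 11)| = 12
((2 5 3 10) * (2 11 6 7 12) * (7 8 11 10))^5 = (12)(6 11 8) = [0, 1, 2, 3, 4, 5, 11, 7, 6, 9, 10, 8, 12]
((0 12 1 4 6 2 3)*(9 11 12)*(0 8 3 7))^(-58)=[4, 0, 12, 3, 9, 5, 11, 1, 8, 6, 10, 2, 7]=(0 4 9 6 11 2 12 7 1)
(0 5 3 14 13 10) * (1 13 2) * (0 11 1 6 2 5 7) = (0 7)(1 13 10 11)(2 6)(3 14 5) = [7, 13, 6, 14, 4, 3, 2, 0, 8, 9, 11, 1, 12, 10, 5]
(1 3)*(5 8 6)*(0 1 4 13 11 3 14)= [1, 14, 2, 4, 13, 8, 5, 7, 6, 9, 10, 3, 12, 11, 0]= (0 1 14)(3 4 13 11)(5 8 6)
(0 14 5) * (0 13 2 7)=(0 14 5 13 2 7)=[14, 1, 7, 3, 4, 13, 6, 0, 8, 9, 10, 11, 12, 2, 5]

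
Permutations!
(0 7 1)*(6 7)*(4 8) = (0 6 7 1)(4 8) = [6, 0, 2, 3, 8, 5, 7, 1, 4]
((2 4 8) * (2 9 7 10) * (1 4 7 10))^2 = (1 8 10 7 4 9 2) = [0, 8, 1, 3, 9, 5, 6, 4, 10, 2, 7]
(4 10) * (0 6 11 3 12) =(0 6 11 3 12)(4 10) =[6, 1, 2, 12, 10, 5, 11, 7, 8, 9, 4, 3, 0]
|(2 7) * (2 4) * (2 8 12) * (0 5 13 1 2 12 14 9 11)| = 11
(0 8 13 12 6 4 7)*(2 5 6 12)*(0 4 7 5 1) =(0 8 13 2 1)(4 5 6 7) =[8, 0, 1, 3, 5, 6, 7, 4, 13, 9, 10, 11, 12, 2]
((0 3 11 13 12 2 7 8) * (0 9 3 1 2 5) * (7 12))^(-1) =(0 5 12 2 1)(3 9 8 7 13 11) =[5, 0, 1, 9, 4, 12, 6, 13, 7, 8, 10, 3, 2, 11]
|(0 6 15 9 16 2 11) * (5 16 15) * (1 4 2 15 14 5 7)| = 35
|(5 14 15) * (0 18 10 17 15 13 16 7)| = 10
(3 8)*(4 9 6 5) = (3 8)(4 9 6 5) = [0, 1, 2, 8, 9, 4, 5, 7, 3, 6]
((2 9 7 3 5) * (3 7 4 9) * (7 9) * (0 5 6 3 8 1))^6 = [5, 0, 8, 3, 4, 2, 6, 7, 1, 9] = (9)(0 5 2 8 1)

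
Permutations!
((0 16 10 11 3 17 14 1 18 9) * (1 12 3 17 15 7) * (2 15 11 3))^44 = (0 10 11 14 2 7 18)(1 9 16 3 17 12 15) = [10, 9, 7, 17, 4, 5, 6, 18, 8, 16, 11, 14, 15, 13, 2, 1, 3, 12, 0]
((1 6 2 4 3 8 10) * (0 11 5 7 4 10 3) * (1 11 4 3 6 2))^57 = (0 4)(1 11 3)(2 5 8)(6 10 7) = [4, 11, 5, 1, 0, 8, 10, 6, 2, 9, 7, 3]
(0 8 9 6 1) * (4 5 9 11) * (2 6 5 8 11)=[11, 0, 6, 3, 8, 9, 1, 7, 2, 5, 10, 4]=(0 11 4 8 2 6 1)(5 9)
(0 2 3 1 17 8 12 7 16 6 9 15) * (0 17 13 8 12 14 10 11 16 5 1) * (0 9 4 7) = (0 2 3 9 15 17 12)(1 13 8 14 10 11 16 6 4 7 5) = [2, 13, 3, 9, 7, 1, 4, 5, 14, 15, 11, 16, 0, 8, 10, 17, 6, 12]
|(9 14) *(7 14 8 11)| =|(7 14 9 8 11)| =5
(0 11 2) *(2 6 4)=(0 11 6 4 2)=[11, 1, 0, 3, 2, 5, 4, 7, 8, 9, 10, 6]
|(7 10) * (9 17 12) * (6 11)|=|(6 11)(7 10)(9 17 12)|=6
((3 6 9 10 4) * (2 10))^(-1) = (2 9 6 3 4 10) = [0, 1, 9, 4, 10, 5, 3, 7, 8, 6, 2]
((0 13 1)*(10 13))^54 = (0 13)(1 10) = [13, 10, 2, 3, 4, 5, 6, 7, 8, 9, 1, 11, 12, 0]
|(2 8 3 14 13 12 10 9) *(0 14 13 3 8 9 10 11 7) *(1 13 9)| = |(0 14 3 9 2 1 13 12 11 7)| = 10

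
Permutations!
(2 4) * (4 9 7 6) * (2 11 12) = (2 9 7 6 4 11 12) = [0, 1, 9, 3, 11, 5, 4, 6, 8, 7, 10, 12, 2]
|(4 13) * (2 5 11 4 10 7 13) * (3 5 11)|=|(2 11 4)(3 5)(7 13 10)|=6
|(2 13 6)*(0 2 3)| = 5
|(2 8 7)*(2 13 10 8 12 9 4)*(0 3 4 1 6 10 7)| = 10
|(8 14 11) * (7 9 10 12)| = |(7 9 10 12)(8 14 11)| = 12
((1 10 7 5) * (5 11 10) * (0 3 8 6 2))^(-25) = (1 5)(7 10 11) = [0, 5, 2, 3, 4, 1, 6, 10, 8, 9, 11, 7]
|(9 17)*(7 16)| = |(7 16)(9 17)| = 2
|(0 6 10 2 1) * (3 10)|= 6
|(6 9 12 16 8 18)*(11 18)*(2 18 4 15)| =|(2 18 6 9 12 16 8 11 4 15)| =10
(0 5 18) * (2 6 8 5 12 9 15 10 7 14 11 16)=(0 12 9 15 10 7 14 11 16 2 6 8 5 18)=[12, 1, 6, 3, 4, 18, 8, 14, 5, 15, 7, 16, 9, 13, 11, 10, 2, 17, 0]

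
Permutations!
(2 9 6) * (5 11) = (2 9 6)(5 11) = [0, 1, 9, 3, 4, 11, 2, 7, 8, 6, 10, 5]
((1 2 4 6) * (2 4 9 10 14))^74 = (1 6 4)(2 10)(9 14) = [0, 6, 10, 3, 1, 5, 4, 7, 8, 14, 2, 11, 12, 13, 9]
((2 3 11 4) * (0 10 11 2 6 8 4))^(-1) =[11, 1, 3, 2, 8, 5, 4, 7, 6, 9, 0, 10] =(0 11 10)(2 3)(4 8 6)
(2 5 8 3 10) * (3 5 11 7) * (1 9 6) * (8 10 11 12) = (1 9 6)(2 12 8 5 10)(3 11 7) = [0, 9, 12, 11, 4, 10, 1, 3, 5, 6, 2, 7, 8]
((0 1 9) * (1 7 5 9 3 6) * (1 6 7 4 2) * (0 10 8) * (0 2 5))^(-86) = [10, 4, 0, 5, 8, 2, 6, 9, 7, 1, 3] = (0 10 3 5 2)(1 4 8 7 9)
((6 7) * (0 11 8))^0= [0, 1, 2, 3, 4, 5, 6, 7, 8, 9, 10, 11]= (11)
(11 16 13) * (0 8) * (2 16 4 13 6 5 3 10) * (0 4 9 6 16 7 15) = (16)(0 8 4 13 11 9 6 5 3 10 2 7 15) = [8, 1, 7, 10, 13, 3, 5, 15, 4, 6, 2, 9, 12, 11, 14, 0, 16]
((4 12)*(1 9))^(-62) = (12) = [0, 1, 2, 3, 4, 5, 6, 7, 8, 9, 10, 11, 12]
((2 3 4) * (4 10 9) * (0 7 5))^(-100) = (10)(0 5 7) = [5, 1, 2, 3, 4, 7, 6, 0, 8, 9, 10]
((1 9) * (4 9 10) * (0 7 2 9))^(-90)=(0 7 2 9 1 10 4)=[7, 10, 9, 3, 0, 5, 6, 2, 8, 1, 4]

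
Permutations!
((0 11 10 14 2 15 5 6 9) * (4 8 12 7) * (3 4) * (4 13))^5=(0 15 11 5 10 6 14 9 2)(3 7 12 8 4 13)=[15, 1, 0, 7, 13, 10, 14, 12, 4, 2, 6, 5, 8, 3, 9, 11]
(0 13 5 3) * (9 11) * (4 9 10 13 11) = [11, 1, 2, 0, 9, 3, 6, 7, 8, 4, 13, 10, 12, 5] = (0 11 10 13 5 3)(4 9)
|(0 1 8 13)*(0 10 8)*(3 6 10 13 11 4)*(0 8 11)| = |(13)(0 1 8)(3 6 10 11 4)| = 15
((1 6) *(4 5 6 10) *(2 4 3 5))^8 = (1 5 10 6 3) = [0, 5, 2, 1, 4, 10, 3, 7, 8, 9, 6]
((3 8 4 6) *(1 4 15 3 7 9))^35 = (3 15 8) = [0, 1, 2, 15, 4, 5, 6, 7, 3, 9, 10, 11, 12, 13, 14, 8]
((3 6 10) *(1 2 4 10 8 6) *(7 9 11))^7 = (1 4 3 2 10)(6 8)(7 9 11) = [0, 4, 10, 2, 3, 5, 8, 9, 6, 11, 1, 7]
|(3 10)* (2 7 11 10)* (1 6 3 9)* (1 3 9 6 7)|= 8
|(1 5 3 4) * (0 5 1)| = |(0 5 3 4)| = 4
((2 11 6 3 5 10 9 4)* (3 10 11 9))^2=[0, 1, 4, 11, 9, 6, 3, 7, 8, 2, 5, 10]=(2 4 9)(3 11 10 5 6)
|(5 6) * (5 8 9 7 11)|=|(5 6 8 9 7 11)|=6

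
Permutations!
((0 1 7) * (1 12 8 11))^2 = (0 8 1)(7 12 11) = [8, 0, 2, 3, 4, 5, 6, 12, 1, 9, 10, 7, 11]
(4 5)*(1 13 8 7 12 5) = [0, 13, 2, 3, 1, 4, 6, 12, 7, 9, 10, 11, 5, 8] = (1 13 8 7 12 5 4)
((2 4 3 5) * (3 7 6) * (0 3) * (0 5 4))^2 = (0 4 6 2 3 7 5) = [4, 1, 3, 7, 6, 0, 2, 5]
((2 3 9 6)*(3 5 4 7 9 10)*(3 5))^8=(10)=[0, 1, 2, 3, 4, 5, 6, 7, 8, 9, 10]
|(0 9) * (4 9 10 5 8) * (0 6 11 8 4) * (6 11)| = 7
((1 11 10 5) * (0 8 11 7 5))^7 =(0 10 11 8)(1 7 5) =[10, 7, 2, 3, 4, 1, 6, 5, 0, 9, 11, 8]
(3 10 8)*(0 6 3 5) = (0 6 3 10 8 5) = [6, 1, 2, 10, 4, 0, 3, 7, 5, 9, 8]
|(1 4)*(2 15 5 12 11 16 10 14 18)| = |(1 4)(2 15 5 12 11 16 10 14 18)| = 18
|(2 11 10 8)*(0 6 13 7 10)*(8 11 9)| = |(0 6 13 7 10 11)(2 9 8)| = 6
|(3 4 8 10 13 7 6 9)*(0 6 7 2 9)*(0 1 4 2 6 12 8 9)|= |(0 12 8 10 13 6 1 4 9 3 2)|= 11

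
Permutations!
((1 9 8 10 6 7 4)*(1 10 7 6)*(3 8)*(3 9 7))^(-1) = (1 10 4 7)(3 8) = [0, 10, 2, 8, 7, 5, 6, 1, 3, 9, 4]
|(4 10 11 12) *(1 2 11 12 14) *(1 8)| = |(1 2 11 14 8)(4 10 12)| = 15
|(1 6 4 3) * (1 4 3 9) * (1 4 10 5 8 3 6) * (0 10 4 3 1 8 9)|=|(0 10 5 9 3 4)(1 8)|=6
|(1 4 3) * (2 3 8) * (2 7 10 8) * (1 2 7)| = |(1 4 7 10 8)(2 3)| = 10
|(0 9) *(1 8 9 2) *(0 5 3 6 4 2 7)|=8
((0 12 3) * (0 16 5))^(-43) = (0 3 5 12 16) = [3, 1, 2, 5, 4, 12, 6, 7, 8, 9, 10, 11, 16, 13, 14, 15, 0]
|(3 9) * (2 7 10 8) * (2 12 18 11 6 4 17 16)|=22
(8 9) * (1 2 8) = (1 2 8 9) = [0, 2, 8, 3, 4, 5, 6, 7, 9, 1]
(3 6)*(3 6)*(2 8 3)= (2 8 3)= [0, 1, 8, 2, 4, 5, 6, 7, 3]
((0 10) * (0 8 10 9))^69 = (0 9)(8 10) = [9, 1, 2, 3, 4, 5, 6, 7, 10, 0, 8]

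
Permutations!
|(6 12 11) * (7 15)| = 6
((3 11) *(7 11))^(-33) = (11) = [0, 1, 2, 3, 4, 5, 6, 7, 8, 9, 10, 11]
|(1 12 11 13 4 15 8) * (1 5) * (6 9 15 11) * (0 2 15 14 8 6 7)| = 33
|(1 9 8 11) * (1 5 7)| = |(1 9 8 11 5 7)| = 6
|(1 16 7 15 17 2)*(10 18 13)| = |(1 16 7 15 17 2)(10 18 13)| = 6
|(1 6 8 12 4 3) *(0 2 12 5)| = 9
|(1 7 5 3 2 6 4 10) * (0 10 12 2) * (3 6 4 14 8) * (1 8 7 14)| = 60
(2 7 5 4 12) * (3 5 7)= (2 3 5 4 12)= [0, 1, 3, 5, 12, 4, 6, 7, 8, 9, 10, 11, 2]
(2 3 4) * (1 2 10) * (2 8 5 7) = (1 8 5 7 2 3 4 10) = [0, 8, 3, 4, 10, 7, 6, 2, 5, 9, 1]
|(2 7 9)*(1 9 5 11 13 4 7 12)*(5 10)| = 12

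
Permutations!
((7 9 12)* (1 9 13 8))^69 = [0, 7, 2, 3, 4, 5, 6, 1, 12, 13, 10, 11, 8, 9] = (1 7)(8 12)(9 13)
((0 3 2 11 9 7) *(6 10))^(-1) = (0 7 9 11 2 3)(6 10) = [7, 1, 3, 0, 4, 5, 10, 9, 8, 11, 6, 2]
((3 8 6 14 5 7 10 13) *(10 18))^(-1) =(3 13 10 18 7 5 14 6 8) =[0, 1, 2, 13, 4, 14, 8, 5, 3, 9, 18, 11, 12, 10, 6, 15, 16, 17, 7]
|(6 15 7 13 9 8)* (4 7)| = |(4 7 13 9 8 6 15)| = 7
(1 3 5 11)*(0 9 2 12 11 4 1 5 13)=[9, 3, 12, 13, 1, 4, 6, 7, 8, 2, 10, 5, 11, 0]=(0 9 2 12 11 5 4 1 3 13)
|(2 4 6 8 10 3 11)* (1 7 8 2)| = |(1 7 8 10 3 11)(2 4 6)| = 6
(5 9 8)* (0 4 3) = (0 4 3)(5 9 8) = [4, 1, 2, 0, 3, 9, 6, 7, 5, 8]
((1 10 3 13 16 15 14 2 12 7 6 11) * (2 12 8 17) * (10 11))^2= [0, 1, 17, 16, 4, 5, 3, 10, 2, 9, 13, 11, 6, 15, 7, 12, 14, 8]= (2 17 8)(3 16 14 7 10 13 15 12 6)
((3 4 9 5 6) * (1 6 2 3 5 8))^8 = (9) = [0, 1, 2, 3, 4, 5, 6, 7, 8, 9]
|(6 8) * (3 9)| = |(3 9)(6 8)| = 2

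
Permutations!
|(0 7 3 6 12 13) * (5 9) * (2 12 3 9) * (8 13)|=|(0 7 9 5 2 12 8 13)(3 6)|=8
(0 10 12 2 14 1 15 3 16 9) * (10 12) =(0 12 2 14 1 15 3 16 9) =[12, 15, 14, 16, 4, 5, 6, 7, 8, 0, 10, 11, 2, 13, 1, 3, 9]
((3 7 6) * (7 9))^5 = (3 9 7 6) = [0, 1, 2, 9, 4, 5, 3, 6, 8, 7]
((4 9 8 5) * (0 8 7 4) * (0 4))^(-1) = [7, 1, 2, 3, 5, 8, 6, 9, 0, 4] = (0 7 9 4 5 8)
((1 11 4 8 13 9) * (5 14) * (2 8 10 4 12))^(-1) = (1 9 13 8 2 12 11)(4 10)(5 14) = [0, 9, 12, 3, 10, 14, 6, 7, 2, 13, 4, 1, 11, 8, 5]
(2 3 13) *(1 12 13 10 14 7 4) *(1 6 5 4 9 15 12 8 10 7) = (1 8 10 14)(2 3 7 9 15 12 13)(4 6 5) = [0, 8, 3, 7, 6, 4, 5, 9, 10, 15, 14, 11, 13, 2, 1, 12]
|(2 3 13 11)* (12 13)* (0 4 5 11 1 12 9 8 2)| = |(0 4 5 11)(1 12 13)(2 3 9 8)| = 12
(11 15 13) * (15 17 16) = [0, 1, 2, 3, 4, 5, 6, 7, 8, 9, 10, 17, 12, 11, 14, 13, 15, 16] = (11 17 16 15 13)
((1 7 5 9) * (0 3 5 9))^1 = (0 3 5)(1 7 9) = [3, 7, 2, 5, 4, 0, 6, 9, 8, 1]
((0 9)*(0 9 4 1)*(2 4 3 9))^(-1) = (0 1 4 2 9 3) = [1, 4, 9, 0, 2, 5, 6, 7, 8, 3]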